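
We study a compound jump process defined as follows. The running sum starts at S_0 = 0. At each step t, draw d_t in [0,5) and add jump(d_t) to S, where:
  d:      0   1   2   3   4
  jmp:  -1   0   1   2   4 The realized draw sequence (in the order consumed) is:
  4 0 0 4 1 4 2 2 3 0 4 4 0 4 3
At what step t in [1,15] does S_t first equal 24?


14

t=0: S=0, d=4, jump=4, S_1=4
t=1: S=4, d=0, jump=-1, S_2=3
t=2: S=3, d=0, jump=-1, S_3=2
t=3: S=2, d=4, jump=4, S_4=6
t=4: S=6, d=1, jump=0, S_5=6
t=5: S=6, d=4, jump=4, S_6=10
t=6: S=10, d=2, jump=1, S_7=11
t=7: S=11, d=2, jump=1, S_8=12
t=8: S=12, d=3, jump=2, S_9=14
t=9: S=14, d=0, jump=-1, S_10=13
t=10: S=13, d=4, jump=4, S_11=17
t=11: S=17, d=4, jump=4, S_12=21
t=12: S=21, d=0, jump=-1, S_13=20
t=13: S=20, d=4, jump=4, S_14=24
t=14: S=24, d=3, jump=2, S_15=26


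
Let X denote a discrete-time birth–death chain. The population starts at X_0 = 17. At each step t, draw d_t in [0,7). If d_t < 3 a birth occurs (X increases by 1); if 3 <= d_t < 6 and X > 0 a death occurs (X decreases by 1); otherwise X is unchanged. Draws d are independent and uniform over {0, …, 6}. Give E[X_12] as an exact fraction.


17

X can drop by at most 1 per step and X_0 = 17 > T = 12, so X_t >= 17 − t >= 5 > 0 for every t <= 12: the floor at 0 (the 'and X > 0' condition) never binds. Hence X_12 = X_0 + Σ_{t<12} Y_t with i.i.d. increments Y_t = y(d_t) ∈ {+1, −1, 0}.
Outcome values over d=0..6: [1, 1, 1, -1, -1, -1, 0]
Σy = 0, Σy² = 6, M = 7
μ = 0/7 = 0,  σ² = 6/7 − (0)² = 6/7
E[X_12] = 17 + 12·(0) = 17


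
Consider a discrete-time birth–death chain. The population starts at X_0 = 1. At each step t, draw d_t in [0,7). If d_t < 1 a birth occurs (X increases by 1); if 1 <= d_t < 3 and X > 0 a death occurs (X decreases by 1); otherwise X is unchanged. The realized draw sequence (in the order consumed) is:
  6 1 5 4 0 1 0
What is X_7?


1

t=0: X=1, d=6 → hold, X_1=1
t=1: X=1, d=1 → death, X_2=0
t=2: X=0, d=5 → hold, X_3=0
t=3: X=0, d=4 → hold, X_4=0
t=4: X=0, d=0 → birth, X_5=1
t=5: X=1, d=1 → death, X_6=0
t=6: X=0, d=0 → birth, X_7=1


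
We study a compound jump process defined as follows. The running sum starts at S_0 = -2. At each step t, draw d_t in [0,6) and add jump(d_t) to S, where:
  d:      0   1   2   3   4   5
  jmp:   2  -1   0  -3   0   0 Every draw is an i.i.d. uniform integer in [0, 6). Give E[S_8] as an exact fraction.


-14/3

Outcome values over d=0..5: [2, -1, 0, -3, 0, 0]
Σy = -2, Σy² = 14, M = 6
μ = -2/6 = -1/3,  σ² = 14/6 − (-1/3)² = 20/9
E[S_8] = -2 + 8·(-1/3) = -14/3


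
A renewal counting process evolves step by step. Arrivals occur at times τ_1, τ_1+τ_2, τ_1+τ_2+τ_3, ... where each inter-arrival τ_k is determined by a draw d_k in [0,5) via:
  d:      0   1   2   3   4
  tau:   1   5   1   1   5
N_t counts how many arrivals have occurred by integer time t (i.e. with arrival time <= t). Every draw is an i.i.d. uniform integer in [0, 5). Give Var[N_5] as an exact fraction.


Inter-arrival values over d=0..4: [1, 5, 1, 1, 5]
Each d has probability 1/5, so the pmf of τ is: f(1) = 3/5, f(5) = 2/5
Let p_n(j) = P(N_n = j), with p_0 = [1]. Condition on τ_1: p_n(0) = P(τ > n), and for j >= 1, p_n(j) = Σ_{k<=n} f(k)·p_{n−k}(j−1)
p_1 = [2/5, 3/5]  (j = 0..1)
p_2 = [2/5, 6/25, 9/25]  (j = 0..2)
p_3 = [2/5, 6/25, 18/125, 27/125]  (j = 0..3)
p_4 = [2/5, 6/25, 18/125, 54/625, 81/625]  (j = 0..4)
p_5 = [0, 16/25, 18/125, 54/625, 162/3125, 243/3125]  (j = 0..5)
E[N_5] = Σ j·p_5(j) = 5573/3125;  E[N_5²] = Σ j²·p_5(j) = 14897/3125
Var[N_5] = 14897/3125 − (5573/3125)² = 15494796/9765625

15494796/9765625


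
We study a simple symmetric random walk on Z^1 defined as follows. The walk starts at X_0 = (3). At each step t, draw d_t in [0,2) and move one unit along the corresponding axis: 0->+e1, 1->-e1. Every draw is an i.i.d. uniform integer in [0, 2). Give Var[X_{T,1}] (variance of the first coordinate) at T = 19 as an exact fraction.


Outcome values over d=0..1: [1, -1]
Σy = 0, Σy² = 2, M = 2
μ = 0/2 = 0,  σ² = 2/2 − (0)² = 1
Independent increments: Var[X_19] = 19·σ² = 19·(1) = 19

19


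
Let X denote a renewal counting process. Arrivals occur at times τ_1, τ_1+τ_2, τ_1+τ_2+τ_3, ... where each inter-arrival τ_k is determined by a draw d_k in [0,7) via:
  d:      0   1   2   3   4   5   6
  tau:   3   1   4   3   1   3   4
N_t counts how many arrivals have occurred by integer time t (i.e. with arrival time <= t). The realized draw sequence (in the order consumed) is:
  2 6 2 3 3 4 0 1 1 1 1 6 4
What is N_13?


draw d_1=2: τ_1=4, arrival time A_1=4
draw d_2=6: τ_2=4, arrival time A_2=8
draw d_3=2: τ_3=4, arrival time A_3=12
draw d_4=3: τ_4=3, arrival time A_4=15
draw d_5=3: τ_5=3, arrival time A_5=18
draw d_6=4: τ_6=1, arrival time A_6=19
draw d_7=0: τ_7=3, arrival time A_7=22
draw d_8=1: τ_8=1, arrival time A_8=23
draw d_9=1: τ_9=1, arrival time A_9=24
draw d_10=1: τ_10=1, arrival time A_10=25
draw d_11=1: τ_11=1, arrival time A_11=26
draw d_12=6: τ_12=4, arrival time A_12=30
draw d_13=4: τ_13=1, arrival time A_13=31
N_t over t=0..13: 0:0 1:0 2:0 3:0 4:1 5:1 6:1 7:1 8:2 9:2 10:2 11:2 12:3 13:3

3


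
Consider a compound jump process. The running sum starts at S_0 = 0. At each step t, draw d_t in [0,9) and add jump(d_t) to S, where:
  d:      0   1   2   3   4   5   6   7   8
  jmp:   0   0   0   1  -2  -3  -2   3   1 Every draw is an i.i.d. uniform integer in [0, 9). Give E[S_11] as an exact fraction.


-22/9

Outcome values over d=0..8: [0, 0, 0, 1, -2, -3, -2, 3, 1]
Σy = -2, Σy² = 28, M = 9
μ = -2/9 = -2/9,  σ² = 28/9 − (-2/9)² = 248/81
E[S_11] = 0 + 11·(-2/9) = -22/9


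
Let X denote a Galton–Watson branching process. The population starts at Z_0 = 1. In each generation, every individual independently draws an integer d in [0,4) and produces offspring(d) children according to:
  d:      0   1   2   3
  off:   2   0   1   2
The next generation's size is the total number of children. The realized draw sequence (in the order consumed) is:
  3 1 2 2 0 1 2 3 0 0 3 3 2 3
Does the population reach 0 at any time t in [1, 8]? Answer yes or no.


no

gen 0: Z_0=1, draws=[3], offspring=[2], Z_1=2
gen 1: Z_1=2, draws=[1, 2], offspring=[0, 1], Z_2=1
gen 2: Z_2=1, draws=[2], offspring=[1], Z_3=1
gen 3: Z_3=1, draws=[0], offspring=[2], Z_4=2
gen 4: Z_4=2, draws=[1, 2], offspring=[0, 1], Z_5=1
gen 5: Z_5=1, draws=[3], offspring=[2], Z_6=2
gen 6: Z_6=2, draws=[0, 0], offspring=[2, 2], Z_7=4
gen 7: Z_7=4, draws=[3, 3, 2, 3], offspring=[2, 2, 1, 2], Z_8=7


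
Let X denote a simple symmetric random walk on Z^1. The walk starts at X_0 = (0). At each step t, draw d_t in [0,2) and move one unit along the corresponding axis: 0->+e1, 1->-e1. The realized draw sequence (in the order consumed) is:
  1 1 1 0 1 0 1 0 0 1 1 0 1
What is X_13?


(-3)

t=0: X=(0), d=1 → -e1, X_1=(-1)
t=1: X=(-1), d=1 → -e1, X_2=(-2)
t=2: X=(-2), d=1 → -e1, X_3=(-3)
t=3: X=(-3), d=0 → +e1, X_4=(-2)
t=4: X=(-2), d=1 → -e1, X_5=(-3)
t=5: X=(-3), d=0 → +e1, X_6=(-2)
t=6: X=(-2), d=1 → -e1, X_7=(-3)
t=7: X=(-3), d=0 → +e1, X_8=(-2)
t=8: X=(-2), d=0 → +e1, X_9=(-1)
t=9: X=(-1), d=1 → -e1, X_10=(-2)
t=10: X=(-2), d=1 → -e1, X_11=(-3)
t=11: X=(-3), d=0 → +e1, X_12=(-2)
t=12: X=(-2), d=1 → -e1, X_13=(-3)


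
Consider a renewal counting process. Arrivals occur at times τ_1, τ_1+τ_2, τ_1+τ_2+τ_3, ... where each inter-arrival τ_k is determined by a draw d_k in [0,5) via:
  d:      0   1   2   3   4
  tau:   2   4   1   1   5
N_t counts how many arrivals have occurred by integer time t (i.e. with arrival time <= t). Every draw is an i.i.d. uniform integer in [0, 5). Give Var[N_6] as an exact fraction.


257295224/244140625

Inter-arrival values over d=0..4: [2, 4, 1, 1, 5]
Each d has probability 1/5, so the pmf of τ is: f(1) = 2/5, f(2) = 1/5, f(4) = 1/5, f(5) = 1/5
Let p_n(j) = P(N_n = j), with p_0 = [1]. Condition on τ_1: p_n(0) = P(τ > n), and for j >= 1, p_n(j) = Σ_{k<=n} f(k)·p_{n−k}(j−1)
p_1 = [3/5, 2/5]  (j = 0..1)
p_2 = [2/5, 11/25, 4/25]  (j = 0..2)
p_3 = [2/5, 7/25, 32/125, 8/125]  (j = 0..3)
p_4 = [1/5, 11/25, 1/5, 84/625, 16/625]  (j = 0..4)
p_5 = [0, 12/25, 39/125, 82/625, 208/3125, 32/3125]  (j = 0..5)
p_6 = [0, 6/25, 56/125, 123/625, 248/3125, 496/15625, 64/15625]  (j = 0..6)
E[N_6] = Σ j·p_6(j) = 34799/15625;  E[N_6²] = Σ j²·p_6(j) = 93969/15625
Var[N_6] = 93969/15625 − (34799/15625)² = 257295224/244140625


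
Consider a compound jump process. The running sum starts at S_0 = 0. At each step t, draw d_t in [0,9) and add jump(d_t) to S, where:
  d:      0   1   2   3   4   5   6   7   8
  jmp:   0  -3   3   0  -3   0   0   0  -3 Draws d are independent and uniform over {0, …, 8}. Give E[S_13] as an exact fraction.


Outcome values over d=0..8: [0, -3, 3, 0, -3, 0, 0, 0, -3]
Σy = -6, Σy² = 36, M = 9
μ = -6/9 = -2/3,  σ² = 36/9 − (-2/3)² = 32/9
E[S_13] = 0 + 13·(-2/3) = -26/3

-26/3


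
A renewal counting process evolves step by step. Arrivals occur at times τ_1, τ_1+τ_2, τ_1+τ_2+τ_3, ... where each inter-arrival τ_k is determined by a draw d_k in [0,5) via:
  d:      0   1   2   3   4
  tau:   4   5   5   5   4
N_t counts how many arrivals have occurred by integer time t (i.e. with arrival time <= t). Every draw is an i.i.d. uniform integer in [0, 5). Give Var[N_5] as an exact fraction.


0

Inter-arrival values over d=0..4: [4, 5, 5, 5, 4]
Each d has probability 1/5, so the pmf of τ is: f(4) = 2/5, f(5) = 3/5
Let p_n(j) = P(N_n = j), with p_0 = [1]. Condition on τ_1: p_n(0) = P(τ > n), and for j >= 1, p_n(j) = Σ_{k<=n} f(k)·p_{n−k}(j−1)
p_1 = [1]  (j = 0)
p_2 = [1]  (j = 0)
p_3 = [1]  (j = 0)
p_4 = [3/5, 2/5]  (j = 0..1)
p_5 = [0, 1]  (j = 0..1)
E[N_5] = Σ j·p_5(j) = 1;  E[N_5²] = Σ j²·p_5(j) = 1
Var[N_5] = 1 − (1)² = 0


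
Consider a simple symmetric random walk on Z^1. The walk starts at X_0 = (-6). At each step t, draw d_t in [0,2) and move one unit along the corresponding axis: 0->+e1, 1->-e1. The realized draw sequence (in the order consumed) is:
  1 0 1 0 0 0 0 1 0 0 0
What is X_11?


(-1)

t=0: X=(-6), d=1 → -e1, X_1=(-7)
t=1: X=(-7), d=0 → +e1, X_2=(-6)
t=2: X=(-6), d=1 → -e1, X_3=(-7)
t=3: X=(-7), d=0 → +e1, X_4=(-6)
t=4: X=(-6), d=0 → +e1, X_5=(-5)
t=5: X=(-5), d=0 → +e1, X_6=(-4)
t=6: X=(-4), d=0 → +e1, X_7=(-3)
t=7: X=(-3), d=1 → -e1, X_8=(-4)
t=8: X=(-4), d=0 → +e1, X_9=(-3)
t=9: X=(-3), d=0 → +e1, X_10=(-2)
t=10: X=(-2), d=0 → +e1, X_11=(-1)


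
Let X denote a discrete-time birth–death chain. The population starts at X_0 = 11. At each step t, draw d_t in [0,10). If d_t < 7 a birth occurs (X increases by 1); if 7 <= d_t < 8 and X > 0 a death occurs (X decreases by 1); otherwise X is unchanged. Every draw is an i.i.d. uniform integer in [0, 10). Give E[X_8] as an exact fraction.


79/5

X can drop by at most 1 per step and X_0 = 11 > T = 8, so X_t >= 11 − t >= 3 > 0 for every t <= 8: the floor at 0 (the 'and X > 0' condition) never binds. Hence X_8 = X_0 + Σ_{t<8} Y_t with i.i.d. increments Y_t = y(d_t) ∈ {+1, −1, 0}.
Outcome values over d=0..9: [1, 1, 1, 1, 1, 1, 1, -1, 0, 0]
Σy = 6, Σy² = 8, M = 10
μ = 6/10 = 3/5,  σ² = 8/10 − (3/5)² = 11/25
E[X_8] = 11 + 8·(3/5) = 79/5


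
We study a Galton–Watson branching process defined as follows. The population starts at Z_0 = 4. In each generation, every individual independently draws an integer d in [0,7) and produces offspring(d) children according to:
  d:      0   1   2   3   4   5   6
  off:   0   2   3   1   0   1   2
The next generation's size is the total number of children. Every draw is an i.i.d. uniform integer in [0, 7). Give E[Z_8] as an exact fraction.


172186884/5764801

Outcome values over d=0..6: [0, 2, 3, 1, 0, 1, 2]
Σy = 9, Σy² = 19, M = 7
μ = 9/7 = 9/7,  σ² = 19/7 − (9/7)² = 52/49
E[Z_0] = 4
E[Z_1] = 9/7·E[Z_0] = 36/7
E[Z_2] = 9/7·E[Z_1] = 324/49
E[Z_3] = 9/7·E[Z_2] = 2916/343
E[Z_4] = 9/7·E[Z_3] = 26244/2401
E[Z_5] = 9/7·E[Z_4] = 236196/16807
E[Z_6] = 9/7·E[Z_5] = 2125764/117649
E[Z_7] = 9/7·E[Z_6] = 19131876/823543
E[Z_8] = 9/7·E[Z_7] = 172186884/5764801


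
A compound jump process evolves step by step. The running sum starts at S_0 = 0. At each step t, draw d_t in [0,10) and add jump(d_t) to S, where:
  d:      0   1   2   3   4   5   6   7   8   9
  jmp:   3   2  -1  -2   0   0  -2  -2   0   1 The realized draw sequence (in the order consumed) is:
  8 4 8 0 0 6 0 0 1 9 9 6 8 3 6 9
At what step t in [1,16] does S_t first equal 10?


8

t=0: S=0, d=8, jump=0, S_1=0
t=1: S=0, d=4, jump=0, S_2=0
t=2: S=0, d=8, jump=0, S_3=0
t=3: S=0, d=0, jump=3, S_4=3
t=4: S=3, d=0, jump=3, S_5=6
t=5: S=6, d=6, jump=-2, S_6=4
t=6: S=4, d=0, jump=3, S_7=7
t=7: S=7, d=0, jump=3, S_8=10
t=8: S=10, d=1, jump=2, S_9=12
t=9: S=12, d=9, jump=1, S_10=13
t=10: S=13, d=9, jump=1, S_11=14
t=11: S=14, d=6, jump=-2, S_12=12
t=12: S=12, d=8, jump=0, S_13=12
t=13: S=12, d=3, jump=-2, S_14=10
t=14: S=10, d=6, jump=-2, S_15=8
t=15: S=8, d=9, jump=1, S_16=9


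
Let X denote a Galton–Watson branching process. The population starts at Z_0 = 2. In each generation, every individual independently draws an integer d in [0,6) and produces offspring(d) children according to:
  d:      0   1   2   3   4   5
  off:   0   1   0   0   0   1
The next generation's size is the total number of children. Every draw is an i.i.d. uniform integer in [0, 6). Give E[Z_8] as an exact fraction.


2/6561

Outcome values over d=0..5: [0, 1, 0, 0, 0, 1]
Σy = 2, Σy² = 2, M = 6
μ = 2/6 = 1/3,  σ² = 2/6 − (1/3)² = 2/9
E[Z_0] = 2
E[Z_1] = 1/3·E[Z_0] = 2/3
E[Z_2] = 1/3·E[Z_1] = 2/9
E[Z_3] = 1/3·E[Z_2] = 2/27
E[Z_4] = 1/3·E[Z_3] = 2/81
E[Z_5] = 1/3·E[Z_4] = 2/243
E[Z_6] = 1/3·E[Z_5] = 2/729
E[Z_7] = 1/3·E[Z_6] = 2/2187
E[Z_8] = 1/3·E[Z_7] = 2/6561


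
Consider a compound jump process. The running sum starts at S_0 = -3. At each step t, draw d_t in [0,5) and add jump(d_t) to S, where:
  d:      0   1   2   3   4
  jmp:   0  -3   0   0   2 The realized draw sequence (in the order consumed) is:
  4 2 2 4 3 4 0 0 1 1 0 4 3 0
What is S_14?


t=0: S=-3, d=4, jump=2, S_1=-1
t=1: S=-1, d=2, jump=0, S_2=-1
t=2: S=-1, d=2, jump=0, S_3=-1
t=3: S=-1, d=4, jump=2, S_4=1
t=4: S=1, d=3, jump=0, S_5=1
t=5: S=1, d=4, jump=2, S_6=3
t=6: S=3, d=0, jump=0, S_7=3
t=7: S=3, d=0, jump=0, S_8=3
t=8: S=3, d=1, jump=-3, S_9=0
t=9: S=0, d=1, jump=-3, S_10=-3
t=10: S=-3, d=0, jump=0, S_11=-3
t=11: S=-3, d=4, jump=2, S_12=-1
t=12: S=-1, d=3, jump=0, S_13=-1
t=13: S=-1, d=0, jump=0, S_14=-1

-1


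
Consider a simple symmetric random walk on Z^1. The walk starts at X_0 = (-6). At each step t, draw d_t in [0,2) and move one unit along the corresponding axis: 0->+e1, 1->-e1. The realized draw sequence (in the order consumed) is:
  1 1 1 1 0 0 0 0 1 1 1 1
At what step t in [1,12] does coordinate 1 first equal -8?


t=0: X=(-6), d=1 → -e1, X_1=(-7)
t=1: X=(-7), d=1 → -e1, X_2=(-8)
t=2: X=(-8), d=1 → -e1, X_3=(-9)
t=3: X=(-9), d=1 → -e1, X_4=(-10)
t=4: X=(-10), d=0 → +e1, X_5=(-9)
t=5: X=(-9), d=0 → +e1, X_6=(-8)
t=6: X=(-8), d=0 → +e1, X_7=(-7)
t=7: X=(-7), d=0 → +e1, X_8=(-6)
t=8: X=(-6), d=1 → -e1, X_9=(-7)
t=9: X=(-7), d=1 → -e1, X_10=(-8)
t=10: X=(-8), d=1 → -e1, X_11=(-9)
t=11: X=(-9), d=1 → -e1, X_12=(-10)

2


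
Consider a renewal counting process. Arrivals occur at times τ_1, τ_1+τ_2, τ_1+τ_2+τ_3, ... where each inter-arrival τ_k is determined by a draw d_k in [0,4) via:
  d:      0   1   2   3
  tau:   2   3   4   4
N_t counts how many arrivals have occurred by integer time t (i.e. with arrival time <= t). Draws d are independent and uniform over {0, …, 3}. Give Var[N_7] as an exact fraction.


71/256

Inter-arrival values over d=0..3: [2, 3, 4, 4]
Each d has probability 1/4, so the pmf of τ is: f(2) = 1/4, f(3) = 1/4, f(4) = 1/2
Let p_n(j) = P(N_n = j), with p_0 = [1]. Condition on τ_1: p_n(0) = P(τ > n), and for j >= 1, p_n(j) = Σ_{k<=n} f(k)·p_{n−k}(j−1)
p_1 = [1]  (j = 0)
p_2 = [3/4, 1/4]  (j = 0..1)
p_3 = [1/2, 1/2]  (j = 0..1)
p_4 = [0, 15/16, 1/16]  (j = 0..2)
p_5 = [0, 13/16, 3/16]  (j = 0..2)
p_6 = [0, 1/2, 31/64, 1/64]  (j = 0..3)
p_7 = [0, 1/4, 11/16, 1/16]  (j = 0..3)
E[N_7] = Σ j·p_7(j) = 29/16;  E[N_7²] = Σ j²·p_7(j) = 57/16
Var[N_7] = 57/16 − (29/16)² = 71/256


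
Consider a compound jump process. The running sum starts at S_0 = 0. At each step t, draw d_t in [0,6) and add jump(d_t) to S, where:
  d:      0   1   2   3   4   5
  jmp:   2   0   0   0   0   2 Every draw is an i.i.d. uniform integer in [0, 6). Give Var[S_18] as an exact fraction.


16

Outcome values over d=0..5: [2, 0, 0, 0, 0, 2]
Σy = 4, Σy² = 8, M = 6
μ = 4/6 = 2/3,  σ² = 8/6 − (2/3)² = 8/9
Independent increments: Var[S_18] = 18·σ² = 18·(8/9) = 16


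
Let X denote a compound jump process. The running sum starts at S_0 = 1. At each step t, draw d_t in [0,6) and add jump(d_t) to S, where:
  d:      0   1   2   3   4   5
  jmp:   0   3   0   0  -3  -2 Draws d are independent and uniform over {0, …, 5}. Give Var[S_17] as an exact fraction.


544/9

Outcome values over d=0..5: [0, 3, 0, 0, -3, -2]
Σy = -2, Σy² = 22, M = 6
μ = -2/6 = -1/3,  σ² = 22/6 − (-1/3)² = 32/9
Independent increments: Var[S_17] = 17·σ² = 17·(32/9) = 544/9


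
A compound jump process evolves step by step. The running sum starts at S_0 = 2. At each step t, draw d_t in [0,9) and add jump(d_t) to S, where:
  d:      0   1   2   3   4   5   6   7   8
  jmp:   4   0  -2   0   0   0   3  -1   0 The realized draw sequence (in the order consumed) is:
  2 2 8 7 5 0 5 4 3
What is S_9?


t=0: S=2, d=2, jump=-2, S_1=0
t=1: S=0, d=2, jump=-2, S_2=-2
t=2: S=-2, d=8, jump=0, S_3=-2
t=3: S=-2, d=7, jump=-1, S_4=-3
t=4: S=-3, d=5, jump=0, S_5=-3
t=5: S=-3, d=0, jump=4, S_6=1
t=6: S=1, d=5, jump=0, S_7=1
t=7: S=1, d=4, jump=0, S_8=1
t=8: S=1, d=3, jump=0, S_9=1

1


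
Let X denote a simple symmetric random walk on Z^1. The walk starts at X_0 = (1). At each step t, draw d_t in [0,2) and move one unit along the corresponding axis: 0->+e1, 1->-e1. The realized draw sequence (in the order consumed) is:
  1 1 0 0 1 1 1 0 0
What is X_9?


(0)

t=0: X=(1), d=1 → -e1, X_1=(0)
t=1: X=(0), d=1 → -e1, X_2=(-1)
t=2: X=(-1), d=0 → +e1, X_3=(0)
t=3: X=(0), d=0 → +e1, X_4=(1)
t=4: X=(1), d=1 → -e1, X_5=(0)
t=5: X=(0), d=1 → -e1, X_6=(-1)
t=6: X=(-1), d=1 → -e1, X_7=(-2)
t=7: X=(-2), d=0 → +e1, X_8=(-1)
t=8: X=(-1), d=0 → +e1, X_9=(0)


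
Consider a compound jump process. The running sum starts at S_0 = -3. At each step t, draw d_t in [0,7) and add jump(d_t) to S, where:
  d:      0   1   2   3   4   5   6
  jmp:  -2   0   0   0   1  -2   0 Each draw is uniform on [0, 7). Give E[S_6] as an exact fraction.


Outcome values over d=0..6: [-2, 0, 0, 0, 1, -2, 0]
Σy = -3, Σy² = 9, M = 7
μ = -3/7 = -3/7,  σ² = 9/7 − (-3/7)² = 54/49
E[S_6] = -3 + 6·(-3/7) = -39/7

-39/7


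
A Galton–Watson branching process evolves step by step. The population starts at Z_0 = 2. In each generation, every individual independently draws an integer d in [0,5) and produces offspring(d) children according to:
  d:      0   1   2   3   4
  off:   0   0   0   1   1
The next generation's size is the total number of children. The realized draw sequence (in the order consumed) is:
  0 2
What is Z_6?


0

gen 0: Z_0=2, draws=[0, 2], offspring=[0, 0], Z_1=0
gen 1: Z_1=0, draws=[], offspring=[], Z_2=0
gen 2: Z_2=0, draws=[], offspring=[], Z_3=0
gen 3: Z_3=0, draws=[], offspring=[], Z_4=0
gen 4: Z_4=0, draws=[], offspring=[], Z_5=0
gen 5: Z_5=0, draws=[], offspring=[], Z_6=0


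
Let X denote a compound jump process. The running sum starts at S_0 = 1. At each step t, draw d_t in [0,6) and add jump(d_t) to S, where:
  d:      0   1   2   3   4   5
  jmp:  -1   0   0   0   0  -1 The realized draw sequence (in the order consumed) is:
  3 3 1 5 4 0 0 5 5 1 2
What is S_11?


-4

t=0: S=1, d=3, jump=0, S_1=1
t=1: S=1, d=3, jump=0, S_2=1
t=2: S=1, d=1, jump=0, S_3=1
t=3: S=1, d=5, jump=-1, S_4=0
t=4: S=0, d=4, jump=0, S_5=0
t=5: S=0, d=0, jump=-1, S_6=-1
t=6: S=-1, d=0, jump=-1, S_7=-2
t=7: S=-2, d=5, jump=-1, S_8=-3
t=8: S=-3, d=5, jump=-1, S_9=-4
t=9: S=-4, d=1, jump=0, S_10=-4
t=10: S=-4, d=2, jump=0, S_11=-4


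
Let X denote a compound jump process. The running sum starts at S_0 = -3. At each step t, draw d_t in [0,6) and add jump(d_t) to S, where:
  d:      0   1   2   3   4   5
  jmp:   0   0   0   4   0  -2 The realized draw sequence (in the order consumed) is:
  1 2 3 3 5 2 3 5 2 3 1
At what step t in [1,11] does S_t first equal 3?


5

t=0: S=-3, d=1, jump=0, S_1=-3
t=1: S=-3, d=2, jump=0, S_2=-3
t=2: S=-3, d=3, jump=4, S_3=1
t=3: S=1, d=3, jump=4, S_4=5
t=4: S=5, d=5, jump=-2, S_5=3
t=5: S=3, d=2, jump=0, S_6=3
t=6: S=3, d=3, jump=4, S_7=7
t=7: S=7, d=5, jump=-2, S_8=5
t=8: S=5, d=2, jump=0, S_9=5
t=9: S=5, d=3, jump=4, S_10=9
t=10: S=9, d=1, jump=0, S_11=9


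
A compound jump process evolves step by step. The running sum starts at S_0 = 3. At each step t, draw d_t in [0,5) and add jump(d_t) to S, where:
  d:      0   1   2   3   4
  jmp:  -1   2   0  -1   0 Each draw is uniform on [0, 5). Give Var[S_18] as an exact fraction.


108/5

Outcome values over d=0..4: [-1, 2, 0, -1, 0]
Σy = 0, Σy² = 6, M = 5
μ = 0/5 = 0,  σ² = 6/5 − (0)² = 6/5
Independent increments: Var[S_18] = 18·σ² = 18·(6/5) = 108/5


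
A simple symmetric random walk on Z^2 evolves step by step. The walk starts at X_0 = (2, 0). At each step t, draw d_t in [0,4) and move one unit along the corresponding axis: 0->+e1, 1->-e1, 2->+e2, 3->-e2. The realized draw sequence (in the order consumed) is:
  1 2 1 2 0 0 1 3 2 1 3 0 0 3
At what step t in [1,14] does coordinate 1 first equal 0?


3

t=0: X=(2, 0), d=1 → -e1, X_1=(1, 0)
t=1: X=(1, 0), d=2 → +e2, X_2=(1, 1)
t=2: X=(1, 1), d=1 → -e1, X_3=(0, 1)
t=3: X=(0, 1), d=2 → +e2, X_4=(0, 2)
t=4: X=(0, 2), d=0 → +e1, X_5=(1, 2)
t=5: X=(1, 2), d=0 → +e1, X_6=(2, 2)
t=6: X=(2, 2), d=1 → -e1, X_7=(1, 2)
t=7: X=(1, 2), d=3 → -e2, X_8=(1, 1)
t=8: X=(1, 1), d=2 → +e2, X_9=(1, 2)
t=9: X=(1, 2), d=1 → -e1, X_10=(0, 2)
t=10: X=(0, 2), d=3 → -e2, X_11=(0, 1)
t=11: X=(0, 1), d=0 → +e1, X_12=(1, 1)
t=12: X=(1, 1), d=0 → +e1, X_13=(2, 1)
t=13: X=(2, 1), d=3 → -e2, X_14=(2, 0)


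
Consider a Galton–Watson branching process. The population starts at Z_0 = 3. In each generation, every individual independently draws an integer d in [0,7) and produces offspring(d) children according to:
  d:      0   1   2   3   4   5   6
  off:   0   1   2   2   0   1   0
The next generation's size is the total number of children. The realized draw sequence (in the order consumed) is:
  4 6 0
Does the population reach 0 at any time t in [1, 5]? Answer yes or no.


gen 0: Z_0=3, draws=[4, 6, 0], offspring=[0, 0, 0], Z_1=0
gen 1: Z_1=0, draws=[], offspring=[], Z_2=0
gen 2: Z_2=0, draws=[], offspring=[], Z_3=0
gen 3: Z_3=0, draws=[], offspring=[], Z_4=0
gen 4: Z_4=0, draws=[], offspring=[], Z_5=0

yes


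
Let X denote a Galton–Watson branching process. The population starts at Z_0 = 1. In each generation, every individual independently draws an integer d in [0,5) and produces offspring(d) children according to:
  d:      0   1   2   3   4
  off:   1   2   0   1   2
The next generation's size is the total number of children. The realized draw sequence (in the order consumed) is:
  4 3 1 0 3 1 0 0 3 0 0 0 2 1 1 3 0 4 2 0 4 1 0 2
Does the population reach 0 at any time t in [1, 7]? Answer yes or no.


no

gen 0: Z_0=1, draws=[4], offspring=[2], Z_1=2
gen 1: Z_1=2, draws=[3, 1], offspring=[1, 2], Z_2=3
gen 2: Z_2=3, draws=[0, 3, 1], offspring=[1, 1, 2], Z_3=4
gen 3: Z_3=4, draws=[0, 0, 3, 0], offspring=[1, 1, 1, 1], Z_4=4
gen 4: Z_4=4, draws=[0, 0, 2, 1], offspring=[1, 1, 0, 2], Z_5=4
gen 5: Z_5=4, draws=[1, 3, 0, 4], offspring=[2, 1, 1, 2], Z_6=6
gen 6: Z_6=6, draws=[2, 0, 4, 1, 0, 2], offspring=[0, 1, 2, 2, 1, 0], Z_7=6


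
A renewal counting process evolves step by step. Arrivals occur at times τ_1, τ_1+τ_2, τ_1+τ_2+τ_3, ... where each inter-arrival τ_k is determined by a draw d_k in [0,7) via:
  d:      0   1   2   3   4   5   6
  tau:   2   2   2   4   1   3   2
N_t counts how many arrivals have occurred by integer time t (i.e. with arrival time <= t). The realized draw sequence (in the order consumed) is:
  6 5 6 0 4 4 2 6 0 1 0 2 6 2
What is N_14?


draw d_1=6: τ_1=2, arrival time A_1=2
draw d_2=5: τ_2=3, arrival time A_2=5
draw d_3=6: τ_3=2, arrival time A_3=7
draw d_4=0: τ_4=2, arrival time A_4=9
draw d_5=4: τ_5=1, arrival time A_5=10
draw d_6=4: τ_6=1, arrival time A_6=11
draw d_7=2: τ_7=2, arrival time A_7=13
draw d_8=6: τ_8=2, arrival time A_8=15
draw d_9=0: τ_9=2, arrival time A_9=17
draw d_10=1: τ_10=2, arrival time A_10=19
draw d_11=0: τ_11=2, arrival time A_11=21
draw d_12=2: τ_12=2, arrival time A_12=23
draw d_13=6: τ_13=2, arrival time A_13=25
draw d_14=2: τ_14=2, arrival time A_14=27
N_t over t=0..14: 0:0 1:0 2:1 3:1 4:1 5:2 6:2 7:3 8:3 9:4 10:5 11:6 12:6 13:7 14:7

7


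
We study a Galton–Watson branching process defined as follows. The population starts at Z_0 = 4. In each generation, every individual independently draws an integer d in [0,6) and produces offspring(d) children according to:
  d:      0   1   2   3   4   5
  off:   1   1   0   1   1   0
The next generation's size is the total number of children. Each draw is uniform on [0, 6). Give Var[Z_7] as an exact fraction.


1054208/4782969

Outcome values over d=0..5: [1, 1, 0, 1, 1, 0]
Σy = 4, Σy² = 4, M = 6
μ = 4/6 = 2/3,  σ² = 4/6 − (2/3)² = 2/9
V_0 = 0, E_0 = 4
V_1 = 2/9·E_0 + (2/3)²·V_0 = 8/9;  E_1 = 8/3
V_2 = 2/9·E_1 + (2/3)²·V_1 = 80/81;  E_2 = 16/9
V_3 = 2/9·E_2 + (2/3)²·V_2 = 608/729;  E_3 = 32/27
V_4 = 2/9·E_3 + (2/3)²·V_3 = 4160/6561;  E_4 = 64/81
V_5 = 2/9·E_4 + (2/3)²·V_4 = 27008/59049;  E_5 = 128/243
V_6 = 2/9·E_5 + (2/3)²·V_5 = 170240/531441;  E_6 = 256/729
V_7 = 2/9·E_6 + (2/3)²·V_6 = 1054208/4782969;  E_7 = 512/2187


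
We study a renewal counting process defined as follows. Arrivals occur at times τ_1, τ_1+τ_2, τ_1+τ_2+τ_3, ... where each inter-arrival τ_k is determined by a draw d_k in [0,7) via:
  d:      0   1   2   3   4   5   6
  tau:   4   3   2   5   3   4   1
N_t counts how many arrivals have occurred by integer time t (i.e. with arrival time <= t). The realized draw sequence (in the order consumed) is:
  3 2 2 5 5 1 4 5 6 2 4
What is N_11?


3

draw d_1=3: τ_1=5, arrival time A_1=5
draw d_2=2: τ_2=2, arrival time A_2=7
draw d_3=2: τ_3=2, arrival time A_3=9
draw d_4=5: τ_4=4, arrival time A_4=13
draw d_5=5: τ_5=4, arrival time A_5=17
draw d_6=1: τ_6=3, arrival time A_6=20
draw d_7=4: τ_7=3, arrival time A_7=23
draw d_8=5: τ_8=4, arrival time A_8=27
draw d_9=6: τ_9=1, arrival time A_9=28
draw d_10=2: τ_10=2, arrival time A_10=30
draw d_11=4: τ_11=3, arrival time A_11=33
N_t over t=0..11: 0:0 1:0 2:0 3:0 4:0 5:1 6:1 7:2 8:2 9:3 10:3 11:3


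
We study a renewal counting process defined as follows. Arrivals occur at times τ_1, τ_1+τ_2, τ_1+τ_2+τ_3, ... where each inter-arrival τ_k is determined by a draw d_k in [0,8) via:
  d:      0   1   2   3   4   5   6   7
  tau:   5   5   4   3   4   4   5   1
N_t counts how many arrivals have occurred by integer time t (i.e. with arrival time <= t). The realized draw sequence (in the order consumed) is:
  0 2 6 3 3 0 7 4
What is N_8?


1

draw d_1=0: τ_1=5, arrival time A_1=5
draw d_2=2: τ_2=4, arrival time A_2=9
draw d_3=6: τ_3=5, arrival time A_3=14
draw d_4=3: τ_4=3, arrival time A_4=17
draw d_5=3: τ_5=3, arrival time A_5=20
draw d_6=0: τ_6=5, arrival time A_6=25
draw d_7=7: τ_7=1, arrival time A_7=26
draw d_8=4: τ_8=4, arrival time A_8=30
N_t over t=0..8: 0:0 1:0 2:0 3:0 4:0 5:1 6:1 7:1 8:1


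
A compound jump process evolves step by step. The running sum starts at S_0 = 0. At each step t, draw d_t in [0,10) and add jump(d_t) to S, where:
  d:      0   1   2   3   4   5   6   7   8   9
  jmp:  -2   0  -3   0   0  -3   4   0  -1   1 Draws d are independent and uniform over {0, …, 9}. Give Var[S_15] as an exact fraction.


Outcome values over d=0..9: [-2, 0, -3, 0, 0, -3, 4, 0, -1, 1]
Σy = -4, Σy² = 40, M = 10
μ = -4/10 = -2/5,  σ² = 40/10 − (-2/5)² = 96/25
Independent increments: Var[S_15] = 15·σ² = 15·(96/25) = 288/5

288/5


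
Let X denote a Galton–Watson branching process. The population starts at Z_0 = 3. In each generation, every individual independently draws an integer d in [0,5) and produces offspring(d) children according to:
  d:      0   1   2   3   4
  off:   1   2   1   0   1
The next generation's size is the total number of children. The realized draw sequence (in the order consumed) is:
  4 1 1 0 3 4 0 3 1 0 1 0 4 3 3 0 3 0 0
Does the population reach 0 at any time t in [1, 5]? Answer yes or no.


no

gen 0: Z_0=3, draws=[4, 1, 1], offspring=[1, 2, 2], Z_1=5
gen 1: Z_1=5, draws=[0, 3, 4, 0, 3], offspring=[1, 0, 1, 1, 0], Z_2=3
gen 2: Z_2=3, draws=[1, 0, 1], offspring=[2, 1, 2], Z_3=5
gen 3: Z_3=5, draws=[0, 4, 3, 3, 0], offspring=[1, 1, 0, 0, 1], Z_4=3
gen 4: Z_4=3, draws=[3, 0, 0], offspring=[0, 1, 1], Z_5=2


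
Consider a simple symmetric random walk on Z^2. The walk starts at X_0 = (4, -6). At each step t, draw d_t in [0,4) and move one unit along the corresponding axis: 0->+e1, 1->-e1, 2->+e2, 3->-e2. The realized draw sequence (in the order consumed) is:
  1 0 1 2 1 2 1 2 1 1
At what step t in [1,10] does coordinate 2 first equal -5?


4

t=0: X=(4, -6), d=1 → -e1, X_1=(3, -6)
t=1: X=(3, -6), d=0 → +e1, X_2=(4, -6)
t=2: X=(4, -6), d=1 → -e1, X_3=(3, -6)
t=3: X=(3, -6), d=2 → +e2, X_4=(3, -5)
t=4: X=(3, -5), d=1 → -e1, X_5=(2, -5)
t=5: X=(2, -5), d=2 → +e2, X_6=(2, -4)
t=6: X=(2, -4), d=1 → -e1, X_7=(1, -4)
t=7: X=(1, -4), d=2 → +e2, X_8=(1, -3)
t=8: X=(1, -3), d=1 → -e1, X_9=(0, -3)
t=9: X=(0, -3), d=1 → -e1, X_10=(-1, -3)


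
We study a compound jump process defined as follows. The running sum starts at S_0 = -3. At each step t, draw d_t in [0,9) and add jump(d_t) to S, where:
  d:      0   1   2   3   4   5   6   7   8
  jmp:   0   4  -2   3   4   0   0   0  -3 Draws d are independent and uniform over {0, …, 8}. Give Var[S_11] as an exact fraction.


550/9

Outcome values over d=0..8: [0, 4, -2, 3, 4, 0, 0, 0, -3]
Σy = 6, Σy² = 54, M = 9
μ = 6/9 = 2/3,  σ² = 54/9 − (2/3)² = 50/9
Independent increments: Var[S_11] = 11·σ² = 11·(50/9) = 550/9


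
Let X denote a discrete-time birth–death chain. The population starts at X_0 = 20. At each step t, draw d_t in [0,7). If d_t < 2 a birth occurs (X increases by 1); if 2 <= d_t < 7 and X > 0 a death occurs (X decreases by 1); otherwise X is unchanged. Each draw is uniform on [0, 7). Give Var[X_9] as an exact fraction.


X can drop by at most 1 per step and X_0 = 20 > T = 9, so X_t >= 20 − t >= 11 > 0 for every t <= 9: the floor at 0 (the 'and X > 0' condition) never binds. Hence X_9 = X_0 + Σ_{t<9} Y_t with i.i.d. increments Y_t = y(d_t) ∈ {+1, −1, 0}.
Outcome values over d=0..6: [1, 1, -1, -1, -1, -1, -1]
Σy = -3, Σy² = 7, M = 7
μ = -3/7 = -3/7,  σ² = 7/7 − (-3/7)² = 40/49
Independent increments: Var[X_9] = 9·σ² = 9·(40/49) = 360/49

360/49


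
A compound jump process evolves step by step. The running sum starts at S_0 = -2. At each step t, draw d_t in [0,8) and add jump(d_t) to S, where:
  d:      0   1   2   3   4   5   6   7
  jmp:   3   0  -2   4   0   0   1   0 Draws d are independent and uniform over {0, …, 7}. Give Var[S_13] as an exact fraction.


663/16

Outcome values over d=0..7: [3, 0, -2, 4, 0, 0, 1, 0]
Σy = 6, Σy² = 30, M = 8
μ = 6/8 = 3/4,  σ² = 30/8 − (3/4)² = 51/16
Independent increments: Var[S_13] = 13·σ² = 13·(51/16) = 663/16


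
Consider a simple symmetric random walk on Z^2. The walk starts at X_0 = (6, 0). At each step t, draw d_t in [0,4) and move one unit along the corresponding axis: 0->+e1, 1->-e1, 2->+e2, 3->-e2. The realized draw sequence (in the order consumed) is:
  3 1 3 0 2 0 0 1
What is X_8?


t=0: X=(6, 0), d=3 → -e2, X_1=(6, -1)
t=1: X=(6, -1), d=1 → -e1, X_2=(5, -1)
t=2: X=(5, -1), d=3 → -e2, X_3=(5, -2)
t=3: X=(5, -2), d=0 → +e1, X_4=(6, -2)
t=4: X=(6, -2), d=2 → +e2, X_5=(6, -1)
t=5: X=(6, -1), d=0 → +e1, X_6=(7, -1)
t=6: X=(7, -1), d=0 → +e1, X_7=(8, -1)
t=7: X=(8, -1), d=1 → -e1, X_8=(7, -1)

(7, -1)


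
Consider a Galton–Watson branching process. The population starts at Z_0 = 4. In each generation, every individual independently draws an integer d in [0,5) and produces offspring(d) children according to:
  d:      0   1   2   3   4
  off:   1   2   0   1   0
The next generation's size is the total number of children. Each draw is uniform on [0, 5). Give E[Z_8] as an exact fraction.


Outcome values over d=0..4: [1, 2, 0, 1, 0]
Σy = 4, Σy² = 6, M = 5
μ = 4/5 = 4/5,  σ² = 6/5 − (4/5)² = 14/25
E[Z_0] = 4
E[Z_1] = 4/5·E[Z_0] = 16/5
E[Z_2] = 4/5·E[Z_1] = 64/25
E[Z_3] = 4/5·E[Z_2] = 256/125
E[Z_4] = 4/5·E[Z_3] = 1024/625
E[Z_5] = 4/5·E[Z_4] = 4096/3125
E[Z_6] = 4/5·E[Z_5] = 16384/15625
E[Z_7] = 4/5·E[Z_6] = 65536/78125
E[Z_8] = 4/5·E[Z_7] = 262144/390625

262144/390625


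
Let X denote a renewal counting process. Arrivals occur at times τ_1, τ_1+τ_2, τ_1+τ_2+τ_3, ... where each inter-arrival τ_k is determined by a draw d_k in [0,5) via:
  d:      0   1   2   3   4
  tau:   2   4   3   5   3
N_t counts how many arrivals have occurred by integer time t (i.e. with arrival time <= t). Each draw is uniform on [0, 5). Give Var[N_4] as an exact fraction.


134/625

Inter-arrival values over d=0..4: [2, 4, 3, 5, 3]
Each d has probability 1/5, so the pmf of τ is: f(2) = 1/5, f(3) = 2/5, f(4) = 1/5, f(5) = 1/5
Let p_n(j) = P(N_n = j), with p_0 = [1]. Condition on τ_1: p_n(0) = P(τ > n), and for j >= 1, p_n(j) = Σ_{k<=n} f(k)·p_{n−k}(j−1)
p_1 = [1]  (j = 0)
p_2 = [4/5, 1/5]  (j = 0..1)
p_3 = [2/5, 3/5]  (j = 0..1)
p_4 = [1/5, 19/25, 1/25]  (j = 0..2)
E[N_4] = Σ j·p_4(j) = 21/25;  E[N_4²] = Σ j²·p_4(j) = 23/25
Var[N_4] = 23/25 − (21/25)² = 134/625


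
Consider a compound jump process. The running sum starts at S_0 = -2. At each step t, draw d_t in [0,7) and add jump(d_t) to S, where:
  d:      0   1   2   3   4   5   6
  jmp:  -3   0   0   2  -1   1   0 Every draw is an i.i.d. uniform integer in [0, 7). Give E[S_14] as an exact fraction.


-4

Outcome values over d=0..6: [-3, 0, 0, 2, -1, 1, 0]
Σy = -1, Σy² = 15, M = 7
μ = -1/7 = -1/7,  σ² = 15/7 − (-1/7)² = 104/49
E[S_14] = -2 + 14·(-1/7) = -4


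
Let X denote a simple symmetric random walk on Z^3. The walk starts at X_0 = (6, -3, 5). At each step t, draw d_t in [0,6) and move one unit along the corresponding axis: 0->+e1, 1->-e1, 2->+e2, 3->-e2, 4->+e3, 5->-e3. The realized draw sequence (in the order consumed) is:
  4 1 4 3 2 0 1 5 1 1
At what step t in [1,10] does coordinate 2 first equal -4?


4

t=0: X=(6, -3, 5), d=4 → +e3, X_1=(6, -3, 6)
t=1: X=(6, -3, 6), d=1 → -e1, X_2=(5, -3, 6)
t=2: X=(5, -3, 6), d=4 → +e3, X_3=(5, -3, 7)
t=3: X=(5, -3, 7), d=3 → -e2, X_4=(5, -4, 7)
t=4: X=(5, -4, 7), d=2 → +e2, X_5=(5, -3, 7)
t=5: X=(5, -3, 7), d=0 → +e1, X_6=(6, -3, 7)
t=6: X=(6, -3, 7), d=1 → -e1, X_7=(5, -3, 7)
t=7: X=(5, -3, 7), d=5 → -e3, X_8=(5, -3, 6)
t=8: X=(5, -3, 6), d=1 → -e1, X_9=(4, -3, 6)
t=9: X=(4, -3, 6), d=1 → -e1, X_10=(3, -3, 6)


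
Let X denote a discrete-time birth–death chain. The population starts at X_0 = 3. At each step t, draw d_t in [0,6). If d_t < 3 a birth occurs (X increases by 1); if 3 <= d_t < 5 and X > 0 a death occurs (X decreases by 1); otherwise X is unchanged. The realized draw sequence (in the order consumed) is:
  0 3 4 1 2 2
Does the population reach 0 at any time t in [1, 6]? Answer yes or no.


no

t=0: X=3, d=0 → birth, X_1=4
t=1: X=4, d=3 → death, X_2=3
t=2: X=3, d=4 → death, X_3=2
t=3: X=2, d=1 → birth, X_4=3
t=4: X=3, d=2 → birth, X_5=4
t=5: X=4, d=2 → birth, X_6=5


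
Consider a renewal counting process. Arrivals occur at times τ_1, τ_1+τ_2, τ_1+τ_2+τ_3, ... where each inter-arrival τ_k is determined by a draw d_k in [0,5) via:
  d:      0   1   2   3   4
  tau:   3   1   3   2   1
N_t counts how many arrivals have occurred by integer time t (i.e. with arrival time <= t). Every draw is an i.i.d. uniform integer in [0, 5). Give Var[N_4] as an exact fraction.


Inter-arrival values over d=0..4: [3, 1, 3, 2, 1]
Each d has probability 1/5, so the pmf of τ is: f(1) = 2/5, f(2) = 1/5, f(3) = 2/5
Let p_n(j) = P(N_n = j), with p_0 = [1]. Condition on τ_1: p_n(0) = P(τ > n), and for j >= 1, p_n(j) = Σ_{k<=n} f(k)·p_{n−k}(j−1)
p_1 = [3/5, 2/5]  (j = 0..1)
p_2 = [2/5, 11/25, 4/25]  (j = 0..2)
p_3 = [0, 17/25, 32/125, 8/125]  (j = 0..3)
p_4 = [0, 8/25, 13/25, 84/625, 16/625]  (j = 0..4)
E[N_4] = Σ j·p_4(j) = 1166/625;  E[N_4²] = Σ j²·p_4(j) = 2512/625
Var[N_4] = 2512/625 − (1166/625)² = 210444/390625

210444/390625


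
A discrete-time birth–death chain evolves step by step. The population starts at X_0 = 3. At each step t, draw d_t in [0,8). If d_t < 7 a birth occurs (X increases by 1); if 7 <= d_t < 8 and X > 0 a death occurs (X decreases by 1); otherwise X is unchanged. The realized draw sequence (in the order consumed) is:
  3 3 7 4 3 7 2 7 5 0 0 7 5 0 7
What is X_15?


t=0: X=3, d=3 → birth, X_1=4
t=1: X=4, d=3 → birth, X_2=5
t=2: X=5, d=7 → death, X_3=4
t=3: X=4, d=4 → birth, X_4=5
t=4: X=5, d=3 → birth, X_5=6
t=5: X=6, d=7 → death, X_6=5
t=6: X=5, d=2 → birth, X_7=6
t=7: X=6, d=7 → death, X_8=5
t=8: X=5, d=5 → birth, X_9=6
t=9: X=6, d=0 → birth, X_10=7
t=10: X=7, d=0 → birth, X_11=8
t=11: X=8, d=7 → death, X_12=7
t=12: X=7, d=5 → birth, X_13=8
t=13: X=8, d=0 → birth, X_14=9
t=14: X=9, d=7 → death, X_15=8

8


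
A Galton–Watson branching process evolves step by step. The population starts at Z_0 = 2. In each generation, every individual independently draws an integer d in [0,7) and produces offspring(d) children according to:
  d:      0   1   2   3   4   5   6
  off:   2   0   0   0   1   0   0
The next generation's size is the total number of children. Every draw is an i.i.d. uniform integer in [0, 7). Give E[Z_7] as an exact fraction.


4374/823543

Outcome values over d=0..6: [2, 0, 0, 0, 1, 0, 0]
Σy = 3, Σy² = 5, M = 7
μ = 3/7 = 3/7,  σ² = 5/7 − (3/7)² = 26/49
E[Z_0] = 2
E[Z_1] = 3/7·E[Z_0] = 6/7
E[Z_2] = 3/7·E[Z_1] = 18/49
E[Z_3] = 3/7·E[Z_2] = 54/343
E[Z_4] = 3/7·E[Z_3] = 162/2401
E[Z_5] = 3/7·E[Z_4] = 486/16807
E[Z_6] = 3/7·E[Z_5] = 1458/117649
E[Z_7] = 3/7·E[Z_6] = 4374/823543


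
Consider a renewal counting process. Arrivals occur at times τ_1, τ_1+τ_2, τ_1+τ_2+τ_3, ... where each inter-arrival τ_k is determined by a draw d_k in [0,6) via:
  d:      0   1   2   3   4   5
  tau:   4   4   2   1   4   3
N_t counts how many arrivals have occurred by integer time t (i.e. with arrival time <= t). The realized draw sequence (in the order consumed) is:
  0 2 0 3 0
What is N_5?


draw d_1=0: τ_1=4, arrival time A_1=4
draw d_2=2: τ_2=2, arrival time A_2=6
draw d_3=0: τ_3=4, arrival time A_3=10
draw d_4=3: τ_4=1, arrival time A_4=11
draw d_5=0: τ_5=4, arrival time A_5=15
N_t over t=0..5: 0:0 1:0 2:0 3:0 4:1 5:1

1


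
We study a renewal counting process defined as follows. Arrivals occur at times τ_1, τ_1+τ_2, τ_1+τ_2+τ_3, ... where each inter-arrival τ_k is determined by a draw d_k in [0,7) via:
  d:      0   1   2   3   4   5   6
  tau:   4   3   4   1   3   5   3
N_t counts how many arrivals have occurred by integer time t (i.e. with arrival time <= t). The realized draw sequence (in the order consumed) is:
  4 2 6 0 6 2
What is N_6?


draw d_1=4: τ_1=3, arrival time A_1=3
draw d_2=2: τ_2=4, arrival time A_2=7
draw d_3=6: τ_3=3, arrival time A_3=10
draw d_4=0: τ_4=4, arrival time A_4=14
draw d_5=6: τ_5=3, arrival time A_5=17
draw d_6=2: τ_6=4, arrival time A_6=21
N_t over t=0..6: 0:0 1:0 2:0 3:1 4:1 5:1 6:1

1


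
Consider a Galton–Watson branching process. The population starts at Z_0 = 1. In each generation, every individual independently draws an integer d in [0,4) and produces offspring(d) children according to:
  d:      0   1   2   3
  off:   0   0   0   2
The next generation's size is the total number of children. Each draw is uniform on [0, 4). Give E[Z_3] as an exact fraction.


1/8

Outcome values over d=0..3: [0, 0, 0, 2]
Σy = 2, Σy² = 4, M = 4
μ = 2/4 = 1/2,  σ² = 4/4 − (1/2)² = 3/4
E[Z_0] = 1
E[Z_1] = 1/2·E[Z_0] = 1/2
E[Z_2] = 1/2·E[Z_1] = 1/4
E[Z_3] = 1/2·E[Z_2] = 1/8
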